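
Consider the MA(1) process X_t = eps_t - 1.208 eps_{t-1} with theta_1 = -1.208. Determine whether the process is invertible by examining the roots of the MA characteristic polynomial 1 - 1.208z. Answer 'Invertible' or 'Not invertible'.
\text{Not invertible}

The MA(q) characteristic polynomial is P(z) = 1 - 1.208z.
Invertibility requires all roots to lie outside the unit circle, i.e. |z| > 1 for every root.
This is linear in z: 1 + (-1.208) z = 0  =>  z = -1/(-1.208) = 0.827815,  |z| = 0.827815.
Moduli of all roots: 0.8278.
All moduli strictly greater than 1? No.
Verdict: Not invertible.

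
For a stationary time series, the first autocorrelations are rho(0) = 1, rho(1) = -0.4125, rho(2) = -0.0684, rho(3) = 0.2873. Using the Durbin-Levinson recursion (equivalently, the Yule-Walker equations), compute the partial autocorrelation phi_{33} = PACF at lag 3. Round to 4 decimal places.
\phi_{33} = 0.1739

The PACF at lag k is phi_{kk}, the last component of the solution
to the Yule-Walker system G_k phi = r_k where
  (G_k)_{ij} = rho(|i - j|), (r_k)_i = rho(i), i,j = 1..k.
Equivalently, Durbin-Levinson gives phi_{kk} iteratively:
  phi_{11} = rho(1)
  phi_{kk} = [rho(k) - sum_{j=1..k-1} phi_{k-1,j} rho(k-j)]
            / [1 - sum_{j=1..k-1} phi_{k-1,j} rho(j)],
  phi_{k,j} = phi_{k-1,j} - phi_{kk} phi_{k-1,k-j},  j = 1..k-1.
Step k = 1:
  phi_11 = rho(1) = -0.4125.
Step k = 2:
  phi_22 = [rho(2) - phi_11 rho(1)] / [1 - phi_11 rho(1)] = [-0.0684 - (-0.4125)(-0.4125)] / [1 - (-0.4125)(-0.4125)]
         = -0.23855625 / 0.82984375 = -0.287471.
  Update: phi_21 = phi_11 - phi_22 phi_11 = -0.4125 - (-0.287471)(-0.4125) = -0.531082.
Step k = 3:
  phi_33 = [rho(3) - phi_21 rho(2) - phi_22 rho(1)] / [1 - phi_21 rho(1) - phi_22 rho(2)]
    numerator   = 0.2873 - (-0.531082)(-0.0684) - (-0.287471)(-0.4125) = 0.13239209
    denominator = 1 - (-0.531082)(-0.4125) - (-0.287471)(-0.0684) = 0.76126568
  phi_33 = 0.13239209 / 0.76126568 = 0.1739.
Therefore phi_{33} = 0.1739.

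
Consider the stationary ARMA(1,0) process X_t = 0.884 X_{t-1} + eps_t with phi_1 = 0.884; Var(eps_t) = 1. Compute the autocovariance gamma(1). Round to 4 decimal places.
\gamma(1) = 4.0450

Multiply the model equation by X_{t-k} and take expectations. With theta_0 = psi_0 = 1 and psi_j the MA(infinity) weights, this gives
  gamma(k) - sum_i phi_i gamma(k-i) = c_k,
  c_k = sigma^2 * sum_{j=k..q} theta_j psi_{j-k}   (c_k = 0 for k > q),
using gamma(-m) = gamma(m).
Pure AR (q = 0): c_0 = sigma^2 = 1, c_k = 0 for k >= 1.
Equations for k = 0 and k = 1 (AR order 1):
  gamma(0) = phi_1 gamma(1) + c_0
  gamma(1) = phi_1 gamma(0) + c_1
Substituting the second into the first: gamma(0) (1 - phi_1^2) = c_0 + phi_1 c_1, so
  gamma(0) = c_0 / (1 - phi_1^2) = 1 / (1 - (0.884)^2) = 1 / 0.218544 = 4.575738.
  gamma(1) = phi_1 gamma(0) = (0.884)(4.575738) = 4.044952.
Therefore gamma(1) = 4.0450 (to 4 decimal places).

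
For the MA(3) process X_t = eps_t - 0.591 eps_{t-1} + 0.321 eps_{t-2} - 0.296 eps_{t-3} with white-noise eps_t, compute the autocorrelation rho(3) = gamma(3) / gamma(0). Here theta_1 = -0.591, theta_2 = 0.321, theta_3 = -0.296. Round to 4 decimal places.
\rho(3) = -0.1922

For an MA(q) process with theta_0 = 1, the autocovariance is
  gamma(k) = sigma^2 * sum_{i=0..q-k} theta_i * theta_{i+k},
and rho(k) = gamma(k) / gamma(0). Sigma^2 cancels.
  numerator   = (1)*(-0.296) = -0.296.
  denominator = (1)^2 + (-0.591)^2 + (0.321)^2 + (-0.296)^2 = 1.539938.
  rho(3) = -0.296 / 1.539938 = -0.1922.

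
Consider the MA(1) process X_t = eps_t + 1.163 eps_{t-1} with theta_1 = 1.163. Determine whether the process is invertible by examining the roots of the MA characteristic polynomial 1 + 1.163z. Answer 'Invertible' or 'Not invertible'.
\text{Not invertible}

The MA(q) characteristic polynomial is P(z) = 1 + 1.163z.
Invertibility requires all roots to lie outside the unit circle, i.e. |z| > 1 for every root.
This is linear in z: 1 + (1.163) z = 0  =>  z = -1/(1.163) = -0.859845,  |z| = 0.859845.
Moduli of all roots: 0.8598.
All moduli strictly greater than 1? No.
Verdict: Not invertible.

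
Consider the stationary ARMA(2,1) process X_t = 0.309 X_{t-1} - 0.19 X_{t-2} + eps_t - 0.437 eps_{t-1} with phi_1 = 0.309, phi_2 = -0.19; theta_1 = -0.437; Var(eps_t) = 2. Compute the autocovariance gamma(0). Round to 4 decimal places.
\gamma(0) = 2.1449

Multiply the model equation by X_{t-k} and take expectations. With theta_0 = psi_0 = 1 and psi_j the MA(infinity) weights, this gives
  gamma(k) - sum_i phi_i gamma(k-i) = c_k,
  c_k = sigma^2 * sum_{j=k..q} theta_j psi_{j-k}   (c_k = 0 for k > q),
using gamma(-m) = gamma(m).
psi-weights needed (psi_j = theta_j + sum_i phi_i psi_{j-i}):
  psi_1 = theta_1 + phi_1 = -0.437 + (0.309) = -0.128
Right-hand sides:
  c_0 = sigma^2 (1 + theta_1 psi_1) = 2 * (1 + (-0.437)(-0.128)) = 2 * 1.055936 = 2.111872
  c_1 = sigma^2 theta_1 = 2 * (-0.437) = -0.874
  c_2 = 0
Equations for k = 0, 1, 2 (AR order 2, c_2 = 0):
  (E0) gamma(0) = phi_1 gamma(1) + phi_2 gamma(2) + c_0
  (E1) gamma(1) = phi_1 gamma(0) + phi_2 gamma(1) + c_1
  (E2) gamma(2) = phi_1 gamma(1) + phi_2 gamma(0)
From (E1): gamma(1) = A gamma(0) + B with
  A = phi_1 / (1 - phi_2) = 0.309 / 1.19 = 0.259664,   B = c_1 / (1 - phi_2) = -0.874 / 1.19 = -0.734454.
Insert (E2) into (E0): gamma(0) (1 - phi_2^2) = phi_1 (1 + phi_2) gamma(1) + c_0.
  phi_1 (1 + phi_2) = (0.309)(0.81) = 0.25029,   1 - phi_2^2 = 0.9639.
Replace gamma(1) by A gamma(0) + B and collect gamma(0):
  gamma(0) [0.9639 - (0.25029)(0.259664)] = (0.25029)(-0.734454) + 2.111872
  gamma(0) * 0.898909 = 1.928046
  gamma(0) = 1.928046 / 0.898909 = 2.144874.
Therefore gamma(0) = 2.1449 (to 4 decimal places).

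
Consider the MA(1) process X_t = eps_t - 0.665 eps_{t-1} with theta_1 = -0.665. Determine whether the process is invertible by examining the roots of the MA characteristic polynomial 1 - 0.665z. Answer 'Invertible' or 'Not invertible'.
\text{Invertible}

The MA(q) characteristic polynomial is P(z) = 1 - 0.665z.
Invertibility requires all roots to lie outside the unit circle, i.e. |z| > 1 for every root.
This is linear in z: 1 + (-0.665) z = 0  =>  z = -1/(-0.665) = 1.503759,  |z| = 1.503759.
Moduli of all roots: 1.5038.
All moduli strictly greater than 1? Yes.
Verdict: Invertible.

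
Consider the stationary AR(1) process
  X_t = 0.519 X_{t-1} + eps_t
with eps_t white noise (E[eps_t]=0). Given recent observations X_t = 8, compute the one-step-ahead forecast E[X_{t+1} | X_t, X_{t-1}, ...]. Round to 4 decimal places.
E[X_{t+1} \mid \mathcal F_t] = 4.1520

For an AR(p) model X_t = c + sum_i phi_i X_{t-i} + eps_t, the
one-step-ahead conditional mean is
  E[X_{t+1} | X_t, ...] = c + sum_i phi_i X_{t+1-i}.
Substitute known values:
  E[X_{t+1} | ...] = (0.519) * (8)
                   = 4.1520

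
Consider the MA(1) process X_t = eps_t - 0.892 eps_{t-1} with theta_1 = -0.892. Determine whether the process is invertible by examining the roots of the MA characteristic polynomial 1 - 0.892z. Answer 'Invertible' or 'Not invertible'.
\text{Invertible}

The MA(q) characteristic polynomial is P(z) = 1 - 0.892z.
Invertibility requires all roots to lie outside the unit circle, i.e. |z| > 1 for every root.
This is linear in z: 1 + (-0.892) z = 0  =>  z = -1/(-0.892) = 1.121076,  |z| = 1.121076.
Moduli of all roots: 1.1211.
All moduli strictly greater than 1? Yes.
Verdict: Invertible.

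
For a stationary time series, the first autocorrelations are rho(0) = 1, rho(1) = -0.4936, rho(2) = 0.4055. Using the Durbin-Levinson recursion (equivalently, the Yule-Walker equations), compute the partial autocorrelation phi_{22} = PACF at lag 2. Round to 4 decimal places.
\phi_{22} = 0.2140

The PACF at lag k is phi_{kk}, the last component of the solution
to the Yule-Walker system G_k phi = r_k where
  (G_k)_{ij} = rho(|i - j|), (r_k)_i = rho(i), i,j = 1..k.
Equivalently, Durbin-Levinson gives phi_{kk} iteratively:
  phi_{11} = rho(1)
  phi_{kk} = [rho(k) - sum_{j=1..k-1} phi_{k-1,j} rho(k-j)]
            / [1 - sum_{j=1..k-1} phi_{k-1,j} rho(j)],
  phi_{k,j} = phi_{k-1,j} - phi_{kk} phi_{k-1,k-j},  j = 1..k-1.
Step k = 1:
  phi_11 = rho(1) = -0.4936.
Step k = 2:
  phi_22 = [rho(2) - phi_11 rho(1)] / [1 - phi_11 rho(1)] = [0.4055 - (-0.4936)(-0.4936)] / [1 - (-0.4936)(-0.4936)]
         = 0.16185904 / 0.75635904 = 0.214.
Therefore phi_{22} = 0.2140.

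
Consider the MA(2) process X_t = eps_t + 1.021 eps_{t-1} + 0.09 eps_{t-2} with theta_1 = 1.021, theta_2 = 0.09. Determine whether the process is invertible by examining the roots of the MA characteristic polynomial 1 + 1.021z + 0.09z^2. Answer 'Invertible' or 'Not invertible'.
\text{Invertible}

The MA(q) characteristic polynomial is P(z) = 1 + 1.021z + 0.09z^2.
Invertibility requires all roots to lie outside the unit circle, i.e. |z| > 1 for every root.
Set 1 + (1.021) z + (0.09) z^2 = 0, i.e. a z^2 + b z + c = 0 with a = 0.09, b = 1.021, c = 1.
Discriminant D = b^2 - 4ac = (1.021)^2 - 4*(0.09)*1 = 1.042441 - (0.36) = 0.682441.
D >= 0, so the roots are real: z = (-b +/- sqrt(D)) / (2a) = (-1.021 +/- 0.8261) / (0.18).
  z_1 = (-1.021 + 0.8261) / (0.18) = -1.0828,   |z_1| = 1.0828.
  z_2 = (-1.021 - 0.8261) / (0.18) = -10.2617,   |z_2| = 10.2617.
Moduli of all roots: 1.0828, 10.2617.
All moduli strictly greater than 1? Yes.
Verdict: Invertible.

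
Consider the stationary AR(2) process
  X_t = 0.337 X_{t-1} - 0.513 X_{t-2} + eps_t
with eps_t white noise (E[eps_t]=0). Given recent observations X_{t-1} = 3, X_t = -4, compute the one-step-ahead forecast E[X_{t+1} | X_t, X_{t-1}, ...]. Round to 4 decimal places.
E[X_{t+1} \mid \mathcal F_t] = -2.8870

For an AR(p) model X_t = c + sum_i phi_i X_{t-i} + eps_t, the
one-step-ahead conditional mean is
  E[X_{t+1} | X_t, ...] = c + sum_i phi_i X_{t+1-i}.
Substitute known values:
  E[X_{t+1} | ...] = (0.337) * (-4) + (-0.513) * (3)
                   = -2.8870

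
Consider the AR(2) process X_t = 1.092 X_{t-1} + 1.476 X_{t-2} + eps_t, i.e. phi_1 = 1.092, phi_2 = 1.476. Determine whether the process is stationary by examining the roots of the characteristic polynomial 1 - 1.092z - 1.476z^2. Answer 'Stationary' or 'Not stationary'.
\text{Not stationary}

The AR(p) characteristic polynomial is P(z) = 1 - 1.092z - 1.476z^2.
Stationarity requires all roots to lie outside the unit circle, i.e. |z| > 1 for every root.
Set 1 + (-1.092) z + (-1.476) z^2 = 0, i.e. a z^2 + b z + c = 0 with a = -1.476, b = -1.092, c = 1.
Discriminant D = b^2 - 4ac = (-1.092)^2 - 4*(-1.476)*1 = 1.192464 - (-5.904) = 7.096464.
D >= 0, so the roots are real: z = (-b +/- sqrt(D)) / (2a) = (1.092 +/- 2.663919) / (-2.952).
  z_1 = (1.092 + 2.663919) / (-2.952) = -1.2723,   |z_1| = 1.2723.
  z_2 = (1.092 - 2.663919) / (-2.952) = 0.5325,   |z_2| = 0.5325.
Moduli of all roots: 1.2723, 0.5325.
All moduli strictly greater than 1? No.
Verdict: Not stationary.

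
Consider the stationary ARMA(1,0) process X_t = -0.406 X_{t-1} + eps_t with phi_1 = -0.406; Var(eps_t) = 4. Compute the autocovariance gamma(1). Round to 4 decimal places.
\gamma(1) = -1.9445

Multiply the model equation by X_{t-k} and take expectations. With theta_0 = psi_0 = 1 and psi_j the MA(infinity) weights, this gives
  gamma(k) - sum_i phi_i gamma(k-i) = c_k,
  c_k = sigma^2 * sum_{j=k..q} theta_j psi_{j-k}   (c_k = 0 for k > q),
using gamma(-m) = gamma(m).
Pure AR (q = 0): c_0 = sigma^2 = 4, c_k = 0 for k >= 1.
Equations for k = 0 and k = 1 (AR order 1):
  gamma(0) = phi_1 gamma(1) + c_0
  gamma(1) = phi_1 gamma(0) + c_1
Substituting the second into the first: gamma(0) (1 - phi_1^2) = c_0 + phi_1 c_1, so
  gamma(0) = c_0 / (1 - phi_1^2) = 4 / (1 - (-0.406)^2) = 4 / 0.835164 = 4.789478.
  gamma(1) = phi_1 gamma(0) = (-0.406)(4.789478) = -1.944528.
Therefore gamma(1) = -1.9445 (to 4 decimal places).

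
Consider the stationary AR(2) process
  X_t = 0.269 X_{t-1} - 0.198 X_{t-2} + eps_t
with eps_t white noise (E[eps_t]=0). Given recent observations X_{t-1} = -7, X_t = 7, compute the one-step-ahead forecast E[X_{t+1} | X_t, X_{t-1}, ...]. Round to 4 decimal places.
E[X_{t+1} \mid \mathcal F_t] = 3.2690

For an AR(p) model X_t = c + sum_i phi_i X_{t-i} + eps_t, the
one-step-ahead conditional mean is
  E[X_{t+1} | X_t, ...] = c + sum_i phi_i X_{t+1-i}.
Substitute known values:
  E[X_{t+1} | ...] = (0.269) * (7) + (-0.198) * (-7)
                   = 3.2690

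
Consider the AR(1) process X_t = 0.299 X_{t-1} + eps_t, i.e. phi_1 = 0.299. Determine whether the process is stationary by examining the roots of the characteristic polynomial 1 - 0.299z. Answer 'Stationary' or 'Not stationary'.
\text{Stationary}

The AR(p) characteristic polynomial is P(z) = 1 - 0.299z.
Stationarity requires all roots to lie outside the unit circle, i.e. |z| > 1 for every root.
This is linear in z: 1 + (-0.299) z = 0  =>  z = -1/(-0.299) = 3.344482,  |z| = 3.344482.
Moduli of all roots: 3.3445.
All moduli strictly greater than 1? Yes.
Verdict: Stationary.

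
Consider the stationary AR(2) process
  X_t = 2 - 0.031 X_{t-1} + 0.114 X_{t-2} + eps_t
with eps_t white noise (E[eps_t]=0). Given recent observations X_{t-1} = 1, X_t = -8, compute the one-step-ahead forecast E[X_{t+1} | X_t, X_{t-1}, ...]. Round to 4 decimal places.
E[X_{t+1} \mid \mathcal F_t] = 2.3620

For an AR(p) model X_t = c + sum_i phi_i X_{t-i} + eps_t, the
one-step-ahead conditional mean is
  E[X_{t+1} | X_t, ...] = c + sum_i phi_i X_{t+1-i}.
Substitute known values:
  E[X_{t+1} | ...] = 2 + (-0.031) * (-8) + (0.114) * (1)
                   = 2.3620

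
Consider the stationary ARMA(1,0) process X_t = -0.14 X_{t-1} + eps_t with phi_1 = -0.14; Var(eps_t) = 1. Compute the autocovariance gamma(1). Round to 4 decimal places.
\gamma(1) = -0.1428

Multiply the model equation by X_{t-k} and take expectations. With theta_0 = psi_0 = 1 and psi_j the MA(infinity) weights, this gives
  gamma(k) - sum_i phi_i gamma(k-i) = c_k,
  c_k = sigma^2 * sum_{j=k..q} theta_j psi_{j-k}   (c_k = 0 for k > q),
using gamma(-m) = gamma(m).
Pure AR (q = 0): c_0 = sigma^2 = 1, c_k = 0 for k >= 1.
Equations for k = 0 and k = 1 (AR order 1):
  gamma(0) = phi_1 gamma(1) + c_0
  gamma(1) = phi_1 gamma(0) + c_1
Substituting the second into the first: gamma(0) (1 - phi_1^2) = c_0 + phi_1 c_1, so
  gamma(0) = c_0 / (1 - phi_1^2) = 1 / (1 - (-0.14)^2) = 1 / 0.9804 = 1.019992.
  gamma(1) = phi_1 gamma(0) = (-0.14)(1.019992) = -0.142799.
Therefore gamma(1) = -0.1428 (to 4 decimal places).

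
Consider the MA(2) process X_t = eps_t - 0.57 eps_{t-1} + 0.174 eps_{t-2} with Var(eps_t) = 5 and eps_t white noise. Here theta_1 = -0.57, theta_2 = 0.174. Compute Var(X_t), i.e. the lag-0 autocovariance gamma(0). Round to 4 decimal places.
\gamma(0) = 6.7759

For an MA(q) process X_t = eps_t + sum_i theta_i eps_{t-i} with
Var(eps_t) = sigma^2, the variance is
  gamma(0) = sigma^2 * (1 + sum_i theta_i^2).
  sum_i theta_i^2 = (-0.57)^2 + (0.174)^2 = 0.3249 + 0.030276 = 0.355176.
  gamma(0) = 5 * (1 + 0.355176) = 5 * 1.355176 = 6.77588, which rounds to 6.7759.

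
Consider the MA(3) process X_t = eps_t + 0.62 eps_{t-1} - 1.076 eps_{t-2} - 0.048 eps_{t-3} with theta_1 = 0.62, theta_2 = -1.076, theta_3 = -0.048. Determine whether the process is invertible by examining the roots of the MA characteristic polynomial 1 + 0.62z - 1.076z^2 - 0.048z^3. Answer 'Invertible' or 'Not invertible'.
\text{Not invertible}

The MA(q) characteristic polynomial is P(z) = 1 + 0.62z - 1.076z^2 - 0.048z^3.
Invertibility requires all roots to lie outside the unit circle, i.e. |z| > 1 for every root.
Degree 3: look for a simple real root z0 first, then factor out (1 - z/z0) and solve the remaining quadratic.
Testing z0 = 1.25: P(1.25) = 1 + (0.62)(1.25) + (-1.076)(1.25)^2 + (-0.048)(1.25)^3
  = 1 + (0.775) + (-1.68125) + (-0.09375) = 0.  So z_0 = 1.25 is a root, |z_0| = 1.25.
Divide out the factor (1 - 0.8 z) = (1 - z/z0) (since 1/z0 = 0.8):
  P(z) = (1 - 0.8 z)(1 + (1.42) z + (0.06) z^2)
  [check: z-coef 1.42 - (0.8) = 0.62; z^2-coef 0.06 - (0.8)(1.42) = -1.076; z^3-coef -(0.8)(0.06) = -0.048.]
Remaining roots from the quadratic factor 1 + (1.42) z + (0.06) z^2:
  Set 1 + (1.42) z + (0.06) z^2 = 0, i.e. a z^2 + b z + c = 0 with a = 0.06, b = 1.42, c = 1.
  Discriminant D = b^2 - 4ac = (1.42)^2 - 4*(0.06)*1 = 2.0164 - (0.24) = 1.7764.
  D >= 0, so the roots are real: z = (-b +/- sqrt(D)) / (2a) = (-1.42 +/- 1.332817) / (0.12).
    z_1 = (-1.42 + 1.332817) / (0.12) = -0.7265,   |z_1| = 0.7265.
    z_2 = (-1.42 - 1.332817) / (0.12) = -22.9401,   |z_2| = 22.9401.
Moduli of all roots: 1.2500, 0.7265, 22.9401.
All moduli strictly greater than 1? No.
Verdict: Not invertible.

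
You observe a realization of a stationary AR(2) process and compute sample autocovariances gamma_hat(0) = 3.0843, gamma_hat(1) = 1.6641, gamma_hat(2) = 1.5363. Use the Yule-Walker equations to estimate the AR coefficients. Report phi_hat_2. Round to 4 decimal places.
\hat\phi_{2} = 0.2920

The Yule-Walker equations for an AR(p) process read, in matrix form,
  Gamma_p phi = r_p,   with   (Gamma_p)_{ij} = gamma(|i - j|),
                       (r_p)_i = gamma(i),   i,j = 1..p.
Substitute the sample gammas (Toeplitz matrix and right-hand side of size 2):
  Gamma_p = [[3.0843, 1.6641], [1.6641, 3.0843]]
  r_p     = [1.6641, 1.5363]
Written out:
  3.0843 phi_1 + 1.6641 phi_2 = 1.6641
  1.6641 phi_1 + 3.0843 phi_2 = 1.5363
Solve by Cramer's rule:
  det = gamma(0)^2 - gamma(1)^2 = (3.0843)^2 - (1.6641)^2 = 9.51290649 - 2.76922881 = 6.74367768
  phi_hat_1 = [gamma(1) gamma(0) - gamma(1) gamma(2)] / det = [(1.6641)(3.0843) - (1.6641)(1.5363)] / 6.74367768 = 2.5760268 / 6.74367768 = 0.382
  phi_hat_2 = [gamma(0) gamma(2) - gamma(1)^2] / det = [(3.0843)(1.5363) - (1.6641)^2] / 6.74367768 = 1.96918128 / 6.74367768 = 0.292
So phi_hat = [0.3820, 0.2920].
Therefore phi_hat_2 = 0.2920.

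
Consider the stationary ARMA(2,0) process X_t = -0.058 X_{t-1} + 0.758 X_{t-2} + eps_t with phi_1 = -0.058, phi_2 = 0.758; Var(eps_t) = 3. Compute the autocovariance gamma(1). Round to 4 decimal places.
\gamma(1) = -1.7930

Multiply the model equation by X_{t-k} and take expectations. With theta_0 = psi_0 = 1 and psi_j the MA(infinity) weights, this gives
  gamma(k) - sum_i phi_i gamma(k-i) = c_k,
  c_k = sigma^2 * sum_{j=k..q} theta_j psi_{j-k}   (c_k = 0 for k > q),
using gamma(-m) = gamma(m).
Pure AR (q = 0): c_0 = sigma^2 = 3, c_k = 0 for k >= 1.
Equations for k = 0, 1, 2 (AR order 2, c_2 = 0):
  (E0) gamma(0) = phi_1 gamma(1) + phi_2 gamma(2) + c_0
  (E1) gamma(1) = phi_1 gamma(0) + phi_2 gamma(1) + c_1
  (E2) gamma(2) = phi_1 gamma(1) + phi_2 gamma(0)
From (E1): gamma(1) = A gamma(0) + B with
  A = phi_1 / (1 - phi_2) = -0.058 / 0.242 = -0.239669,   B = c_1 / (1 - phi_2) = 0 / 0.242 = 0.
Insert (E2) into (E0): gamma(0) (1 - phi_2^2) = phi_1 (1 + phi_2) gamma(1) + c_0.
  phi_1 (1 + phi_2) = (-0.058)(1.758) = -0.101964,   1 - phi_2^2 = 0.425436.
Replace gamma(1) by A gamma(0) + B and collect gamma(0):
  gamma(0) [0.425436 - (-0.101964)(-0.239669)] = c_0 = 3
  gamma(0) * 0.400998 = 3
  gamma(0) = 3 / 0.400998 = 7.481328.
  gamma(1) = A gamma(0) = (-0.239669)(7.481328) = -1.793045.
Therefore gamma(1) = -1.7930 (to 4 decimal places).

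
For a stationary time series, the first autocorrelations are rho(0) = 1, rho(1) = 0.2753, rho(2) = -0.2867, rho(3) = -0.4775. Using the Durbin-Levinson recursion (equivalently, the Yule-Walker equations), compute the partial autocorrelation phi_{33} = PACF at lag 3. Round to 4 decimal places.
\phi_{33} = -0.3320

The PACF at lag k is phi_{kk}, the last component of the solution
to the Yule-Walker system G_k phi = r_k where
  (G_k)_{ij} = rho(|i - j|), (r_k)_i = rho(i), i,j = 1..k.
Equivalently, Durbin-Levinson gives phi_{kk} iteratively:
  phi_{11} = rho(1)
  phi_{kk} = [rho(k) - sum_{j=1..k-1} phi_{k-1,j} rho(k-j)]
            / [1 - sum_{j=1..k-1} phi_{k-1,j} rho(j)],
  phi_{k,j} = phi_{k-1,j} - phi_{kk} phi_{k-1,k-j},  j = 1..k-1.
Step k = 1:
  phi_11 = rho(1) = 0.2753.
Step k = 2:
  phi_22 = [rho(2) - phi_11 rho(1)] / [1 - phi_11 rho(1)] = [-0.2867 - (0.2753)(0.2753)] / [1 - (0.2753)(0.2753)]
         = -0.36249009 / 0.92420991 = -0.392216.
  Update: phi_21 = phi_11 - phi_22 phi_11 = 0.2753 - (-0.392216)(0.2753) = 0.383277.
Step k = 3:
  phi_33 = [rho(3) - phi_21 rho(2) - phi_22 rho(1)] / [1 - phi_21 rho(1) - phi_22 rho(2)]
    numerator   = -0.4775 - (0.383277)(-0.2867) - (-0.392216)(0.2753) = -0.25963733
    denominator = 1 - (0.383277)(0.2753) - (-0.392216)(-0.2867) = 0.78203543
  phi_33 = -0.25963733 / 0.78203543 = -0.332.
Therefore phi_{33} = -0.3320.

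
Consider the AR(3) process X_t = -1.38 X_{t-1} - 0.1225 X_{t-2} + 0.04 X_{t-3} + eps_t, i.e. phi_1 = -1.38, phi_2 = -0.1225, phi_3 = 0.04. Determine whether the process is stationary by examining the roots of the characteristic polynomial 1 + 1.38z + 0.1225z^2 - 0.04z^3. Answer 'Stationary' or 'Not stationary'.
\text{Not stationary}

The AR(p) characteristic polynomial is P(z) = 1 + 1.38z + 0.1225z^2 - 0.04z^3.
Stationarity requires all roots to lie outside the unit circle, i.e. |z| > 1 for every root.
Degree 3: look for a simple real root z0 first, then factor out (1 - z/z0) and solve the remaining quadratic.
Testing z0 = -4: P(-4) = 1 + (1.38)(-4) + (0.1225)(-4)^2 + (-0.04)(-4)^3
  = 1 + (-5.52) + (1.96) + (2.56) = 0.  So z_0 = -4 is a root, |z_0| = 4.
Divide out the factor (1 + 0.25 z) = (1 - z/z0) (since 1/z0 = -0.25):
  P(z) = (1 + 0.25 z)(1 + (1.13) z + (-0.16) z^2)
  [check: z-coef 1.13 - (-0.25) = 1.38; z^2-coef -0.16 - (-0.25)(1.13) = 0.1225; z^3-coef -(-0.25)(-0.16) = -0.04.]
Remaining roots from the quadratic factor 1 + (1.13) z + (-0.16) z^2:
  Set 1 + (1.13) z + (-0.16) z^2 = 0, i.e. a z^2 + b z + c = 0 with a = -0.16, b = 1.13, c = 1.
  Discriminant D = b^2 - 4ac = (1.13)^2 - 4*(-0.16)*1 = 1.2769 - (-0.64) = 1.9169.
  D >= 0, so the roots are real: z = (-b +/- sqrt(D)) / (2a) = (-1.13 +/- 1.384522) / (-0.32).
    z_1 = (-1.13 + 1.384522) / (-0.32) = -0.7954,   |z_1| = 0.7954.
    z_2 = (-1.13 - 1.384522) / (-0.32) = 7.8579,   |z_2| = 7.8579.
Moduli of all roots: 4.0000, 0.7954, 7.8579.
All moduli strictly greater than 1? No.
Verdict: Not stationary.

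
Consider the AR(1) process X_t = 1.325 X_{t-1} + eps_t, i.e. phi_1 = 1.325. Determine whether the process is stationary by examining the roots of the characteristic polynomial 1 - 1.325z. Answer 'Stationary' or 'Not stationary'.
\text{Not stationary}

The AR(p) characteristic polynomial is P(z) = 1 - 1.325z.
Stationarity requires all roots to lie outside the unit circle, i.e. |z| > 1 for every root.
This is linear in z: 1 + (-1.325) z = 0  =>  z = -1/(-1.325) = 0.754717,  |z| = 0.754717.
Moduli of all roots: 0.7547.
All moduli strictly greater than 1? No.
Verdict: Not stationary.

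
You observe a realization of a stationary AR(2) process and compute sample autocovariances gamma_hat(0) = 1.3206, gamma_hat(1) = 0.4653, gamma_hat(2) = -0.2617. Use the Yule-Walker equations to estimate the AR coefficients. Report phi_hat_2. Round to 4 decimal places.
\hat\phi_{2} = -0.3680

The Yule-Walker equations for an AR(p) process read, in matrix form,
  Gamma_p phi = r_p,   with   (Gamma_p)_{ij} = gamma(|i - j|),
                       (r_p)_i = gamma(i),   i,j = 1..p.
Substitute the sample gammas (Toeplitz matrix and right-hand side of size 2):
  Gamma_p = [[1.3206, 0.4653], [0.4653, 1.3206]]
  r_p     = [0.4653, -0.2617]
Written out:
  1.3206 phi_1 + 0.4653 phi_2 = 0.4653
  0.4653 phi_1 + 1.3206 phi_2 = -0.2617
Solve by Cramer's rule:
  det = gamma(0)^2 - gamma(1)^2 = (1.3206)^2 - (0.4653)^2 = 1.74398436 - 0.21650409 = 1.52748027
  phi_hat_1 = [gamma(1) gamma(0) - gamma(1) gamma(2)] / det = [(0.4653)(1.3206) - (0.4653)(-0.2617)] / 1.52748027 = 0.73624419 / 1.52748027 = 0.482
  phi_hat_2 = [gamma(0) gamma(2) - gamma(1)^2] / det = [(1.3206)(-0.2617) - (0.4653)^2] / 1.52748027 = -0.56210511 / 1.52748027 = -0.368
So phi_hat = [0.4820, -0.3680].
Therefore phi_hat_2 = -0.3680.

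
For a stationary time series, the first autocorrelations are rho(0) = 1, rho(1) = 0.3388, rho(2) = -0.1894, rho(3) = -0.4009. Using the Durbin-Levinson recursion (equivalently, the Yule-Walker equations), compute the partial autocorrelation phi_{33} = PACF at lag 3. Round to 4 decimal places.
\phi_{33} = -0.2540

The PACF at lag k is phi_{kk}, the last component of the solution
to the Yule-Walker system G_k phi = r_k where
  (G_k)_{ij} = rho(|i - j|), (r_k)_i = rho(i), i,j = 1..k.
Equivalently, Durbin-Levinson gives phi_{kk} iteratively:
  phi_{11} = rho(1)
  phi_{kk} = [rho(k) - sum_{j=1..k-1} phi_{k-1,j} rho(k-j)]
            / [1 - sum_{j=1..k-1} phi_{k-1,j} rho(j)],
  phi_{k,j} = phi_{k-1,j} - phi_{kk} phi_{k-1,k-j},  j = 1..k-1.
Step k = 1:
  phi_11 = rho(1) = 0.3388.
Step k = 2:
  phi_22 = [rho(2) - phi_11 rho(1)] / [1 - phi_11 rho(1)] = [-0.1894 - (0.3388)(0.3388)] / [1 - (0.3388)(0.3388)]
         = -0.30418544 / 0.88521456 = -0.343629.
  Update: phi_21 = phi_11 - phi_22 phi_11 = 0.3388 - (-0.343629)(0.3388) = 0.455222.
Step k = 3:
  phi_33 = [rho(3) - phi_21 rho(2) - phi_22 rho(1)] / [1 - phi_21 rho(1) - phi_22 rho(2)]
    numerator   = -0.4009 - (0.455222)(-0.1894) - (-0.343629)(0.3388) = -0.19825952
    denominator = 1 - (0.455222)(0.3388) - (-0.343629)(-0.1894) = 0.78068761
  phi_33 = -0.19825952 / 0.78068761 = -0.254.
Therefore phi_{33} = -0.2540.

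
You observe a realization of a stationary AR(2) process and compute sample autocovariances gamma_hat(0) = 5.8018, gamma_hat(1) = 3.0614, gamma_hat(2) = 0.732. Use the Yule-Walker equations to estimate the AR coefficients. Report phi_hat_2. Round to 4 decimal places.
\hat\phi_{2} = -0.2110

The Yule-Walker equations for an AR(p) process read, in matrix form,
  Gamma_p phi = r_p,   with   (Gamma_p)_{ij} = gamma(|i - j|),
                       (r_p)_i = gamma(i),   i,j = 1..p.
Substitute the sample gammas (Toeplitz matrix and right-hand side of size 2):
  Gamma_p = [[5.8018, 3.0614], [3.0614, 5.8018]]
  r_p     = [3.0614, 0.732]
Written out:
  5.8018 phi_1 + 3.0614 phi_2 = 3.0614
  3.0614 phi_1 + 5.8018 phi_2 = 0.732
Solve by Cramer's rule:
  det = gamma(0)^2 - gamma(1)^2 = (5.8018)^2 - (3.0614)^2 = 33.66088324 - 9.37216996 = 24.28871328
  phi_hat_1 = [gamma(1) gamma(0) - gamma(1) gamma(2)] / det = [(3.0614)(5.8018) - (3.0614)(0.732)] / 24.28871328 = 15.52068572 / 24.28871328 = 0.639
  phi_hat_2 = [gamma(0) gamma(2) - gamma(1)^2] / det = [(5.8018)(0.732) - (3.0614)^2] / 24.28871328 = -5.12525236 / 24.28871328 = -0.211
So phi_hat = [0.6390, -0.2110].
Therefore phi_hat_2 = -0.2110.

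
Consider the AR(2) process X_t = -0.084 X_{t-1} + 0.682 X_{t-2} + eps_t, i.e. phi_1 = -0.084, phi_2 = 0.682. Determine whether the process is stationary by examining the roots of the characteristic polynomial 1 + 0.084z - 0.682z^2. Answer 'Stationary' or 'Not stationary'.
\text{Stationary}

The AR(p) characteristic polynomial is P(z) = 1 + 0.084z - 0.682z^2.
Stationarity requires all roots to lie outside the unit circle, i.e. |z| > 1 for every root.
Set 1 + (0.084) z + (-0.682) z^2 = 0, i.e. a z^2 + b z + c = 0 with a = -0.682, b = 0.084, c = 1.
Discriminant D = b^2 - 4ac = (0.084)^2 - 4*(-0.682)*1 = 0.007056 - (-2.728) = 2.735056.
D >= 0, so the roots are real: z = (-b +/- sqrt(D)) / (2a) = (-0.084 +/- 1.6538) / (-1.364).
  z_1 = (-0.084 + 1.6538) / (-1.364) = -1.1509,   |z_1| = 1.1509.
  z_2 = (-0.084 - 1.6538) / (-1.364) = 1.274,   |z_2| = 1.274.
Moduli of all roots: 1.1509, 1.2740.
All moduli strictly greater than 1? Yes.
Verdict: Stationary.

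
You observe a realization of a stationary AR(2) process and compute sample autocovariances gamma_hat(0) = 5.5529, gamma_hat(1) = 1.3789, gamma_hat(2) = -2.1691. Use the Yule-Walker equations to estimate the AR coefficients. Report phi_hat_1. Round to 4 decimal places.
\hat\phi_{1} = 0.3680

The Yule-Walker equations for an AR(p) process read, in matrix form,
  Gamma_p phi = r_p,   with   (Gamma_p)_{ij} = gamma(|i - j|),
                       (r_p)_i = gamma(i),   i,j = 1..p.
Substitute the sample gammas (Toeplitz matrix and right-hand side of size 2):
  Gamma_p = [[5.5529, 1.3789], [1.3789, 5.5529]]
  r_p     = [1.3789, -2.1691]
Written out:
  5.5529 phi_1 + 1.3789 phi_2 = 1.3789
  1.3789 phi_1 + 5.5529 phi_2 = -2.1691
Solve by Cramer's rule:
  det = gamma(0)^2 - gamma(1)^2 = (5.5529)^2 - (1.3789)^2 = 30.83469841 - 1.90136521 = 28.9333332
  phi_hat_1 = [gamma(1) gamma(0) - gamma(1) gamma(2)] / det = [(1.3789)(5.5529) - (1.3789)(-2.1691)] / 28.9333332 = 10.6478658 / 28.9333332 = 0.368
  phi_hat_2 = [gamma(0) gamma(2) - gamma(1)^2] / det = [(5.5529)(-2.1691) - (1.3789)^2] / 28.9333332 = -13.9461606 / 28.9333332 = -0.482
So phi_hat = [0.3680, -0.4820].
Therefore phi_hat_1 = 0.3680.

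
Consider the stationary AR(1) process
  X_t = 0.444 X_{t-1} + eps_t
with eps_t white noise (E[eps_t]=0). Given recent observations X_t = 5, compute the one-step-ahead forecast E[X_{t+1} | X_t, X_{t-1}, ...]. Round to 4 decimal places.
E[X_{t+1} \mid \mathcal F_t] = 2.2200

For an AR(p) model X_t = c + sum_i phi_i X_{t-i} + eps_t, the
one-step-ahead conditional mean is
  E[X_{t+1} | X_t, ...] = c + sum_i phi_i X_{t+1-i}.
Substitute known values:
  E[X_{t+1} | ...] = (0.444) * (5)
                   = 2.2200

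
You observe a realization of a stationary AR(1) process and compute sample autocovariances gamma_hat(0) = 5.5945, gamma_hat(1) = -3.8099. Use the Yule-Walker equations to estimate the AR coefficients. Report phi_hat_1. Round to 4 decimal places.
\hat\phi_{1} = -0.6810

The Yule-Walker equations for an AR(p) process read, in matrix form,
  Gamma_p phi = r_p,   with   (Gamma_p)_{ij} = gamma(|i - j|),
                       (r_p)_i = gamma(i),   i,j = 1..p.
Substitute the sample gammas (Toeplitz matrix and right-hand side of size 1):
  Gamma_p = [[5.5945]]
  r_p     = [-3.8099]
With p = 1 this is the single equation gamma(0) phi_1 = gamma(1):
  phi_hat_1 = gamma(1) / gamma(0) = -3.8099 / 5.5945 = -0.6810.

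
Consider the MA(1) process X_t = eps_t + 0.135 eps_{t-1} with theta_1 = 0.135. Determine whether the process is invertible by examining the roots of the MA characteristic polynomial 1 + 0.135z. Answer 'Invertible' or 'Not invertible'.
\text{Invertible}

The MA(q) characteristic polynomial is P(z) = 1 + 0.135z.
Invertibility requires all roots to lie outside the unit circle, i.e. |z| > 1 for every root.
This is linear in z: 1 + (0.135) z = 0  =>  z = -1/(0.135) = -7.407407,  |z| = 7.407407.
Moduli of all roots: 7.4074.
All moduli strictly greater than 1? Yes.
Verdict: Invertible.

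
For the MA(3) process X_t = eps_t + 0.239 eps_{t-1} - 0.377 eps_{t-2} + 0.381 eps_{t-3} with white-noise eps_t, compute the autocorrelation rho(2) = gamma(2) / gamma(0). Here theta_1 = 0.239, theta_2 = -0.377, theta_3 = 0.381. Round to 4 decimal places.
\rho(2) = -0.2127

For an MA(q) process with theta_0 = 1, the autocovariance is
  gamma(k) = sigma^2 * sum_{i=0..q-k} theta_i * theta_{i+k},
and rho(k) = gamma(k) / gamma(0). Sigma^2 cancels.
  numerator   = (1)*(-0.377) + (0.239)*(0.381) = -0.285941.
  denominator = (1)^2 + (0.239)^2 + (-0.377)^2 + (0.381)^2 = 1.344411.
  rho(2) = -0.285941 / 1.344411 = -0.2127.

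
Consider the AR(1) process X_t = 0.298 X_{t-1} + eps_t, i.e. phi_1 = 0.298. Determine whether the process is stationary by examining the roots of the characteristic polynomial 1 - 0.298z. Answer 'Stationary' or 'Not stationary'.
\text{Stationary}

The AR(p) characteristic polynomial is P(z) = 1 - 0.298z.
Stationarity requires all roots to lie outside the unit circle, i.e. |z| > 1 for every root.
This is linear in z: 1 + (-0.298) z = 0  =>  z = -1/(-0.298) = 3.355705,  |z| = 3.355705.
Moduli of all roots: 3.3557.
All moduli strictly greater than 1? Yes.
Verdict: Stationary.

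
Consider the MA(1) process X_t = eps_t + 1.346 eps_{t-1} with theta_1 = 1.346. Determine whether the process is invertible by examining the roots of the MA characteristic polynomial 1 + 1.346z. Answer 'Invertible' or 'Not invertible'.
\text{Not invertible}

The MA(q) characteristic polynomial is P(z) = 1 + 1.346z.
Invertibility requires all roots to lie outside the unit circle, i.e. |z| > 1 for every root.
This is linear in z: 1 + (1.346) z = 0  =>  z = -1/(1.346) = -0.742942,  |z| = 0.742942.
Moduli of all roots: 0.7429.
All moduli strictly greater than 1? No.
Verdict: Not invertible.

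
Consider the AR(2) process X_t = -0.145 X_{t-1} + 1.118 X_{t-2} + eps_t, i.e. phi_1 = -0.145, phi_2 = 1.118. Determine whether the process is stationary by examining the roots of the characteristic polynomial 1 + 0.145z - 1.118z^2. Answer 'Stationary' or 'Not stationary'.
\text{Not stationary}

The AR(p) characteristic polynomial is P(z) = 1 + 0.145z - 1.118z^2.
Stationarity requires all roots to lie outside the unit circle, i.e. |z| > 1 for every root.
Set 1 + (0.145) z + (-1.118) z^2 = 0, i.e. a z^2 + b z + c = 0 with a = -1.118, b = 0.145, c = 1.
Discriminant D = b^2 - 4ac = (0.145)^2 - 4*(-1.118)*1 = 0.021025 - (-4.472) = 4.493025.
D >= 0, so the roots are real: z = (-b +/- sqrt(D)) / (2a) = (-0.145 +/- 2.119676) / (-2.236).
  z_1 = (-0.145 + 2.119676) / (-2.236) = -0.8831,   |z_1| = 0.8831.
  z_2 = (-0.145 - 2.119676) / (-2.236) = 1.0128,   |z_2| = 1.0128.
Moduli of all roots: 0.8831, 1.0128.
All moduli strictly greater than 1? No.
Verdict: Not stationary.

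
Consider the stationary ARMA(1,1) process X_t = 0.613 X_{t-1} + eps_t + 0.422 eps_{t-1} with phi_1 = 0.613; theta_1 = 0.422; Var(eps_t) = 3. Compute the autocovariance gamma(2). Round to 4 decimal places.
\gamma(2) = 3.8379

Multiply the model equation by X_{t-k} and take expectations. With theta_0 = psi_0 = 1 and psi_j the MA(infinity) weights, this gives
  gamma(k) - sum_i phi_i gamma(k-i) = c_k,
  c_k = sigma^2 * sum_{j=k..q} theta_j psi_{j-k}   (c_k = 0 for k > q),
using gamma(-m) = gamma(m).
psi-weights needed (psi_j = theta_j + sum_i phi_i psi_{j-i}):
  psi_1 = theta_1 + phi_1 = 0.422 + (0.613) = 1.035
Right-hand sides:
  c_0 = sigma^2 (1 + theta_1 psi_1) = 3 * (1 + (0.422)(1.035)) = 3 * 1.43677 = 4.31031
  c_1 = sigma^2 theta_1 = 3 * (0.422) = 1.266
  c_2 = 0
Equations for k = 0 and k = 1 (AR order 1):
  gamma(0) = phi_1 gamma(1) + c_0
  gamma(1) = phi_1 gamma(0) + c_1
Substituting the second into the first: gamma(0) (1 - phi_1^2) = c_0 + phi_1 c_1, so
  gamma(0) = (c_0 + phi_1 c_1) / (1 - phi_1^2) = (4.31031 + (0.613)(1.266)) / (1 - (0.613)^2) = 5.086368 / 0.624231 = 8.148214.
  gamma(1) = phi_1 gamma(0) + c_1 = (0.613)(8.148214) + (1.266) = 6.260855.
For k = 2 (> q): gamma(2) = phi_1 gamma(1) = (0.613)(6.260855) = 3.837904.
Therefore gamma(2) = 3.8379 (to 4 decimal places).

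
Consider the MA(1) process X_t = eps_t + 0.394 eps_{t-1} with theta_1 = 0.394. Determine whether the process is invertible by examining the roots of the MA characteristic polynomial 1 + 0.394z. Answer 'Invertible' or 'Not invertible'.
\text{Invertible}

The MA(q) characteristic polynomial is P(z) = 1 + 0.394z.
Invertibility requires all roots to lie outside the unit circle, i.e. |z| > 1 for every root.
This is linear in z: 1 + (0.394) z = 0  =>  z = -1/(0.394) = -2.538071,  |z| = 2.538071.
Moduli of all roots: 2.5381.
All moduli strictly greater than 1? Yes.
Verdict: Invertible.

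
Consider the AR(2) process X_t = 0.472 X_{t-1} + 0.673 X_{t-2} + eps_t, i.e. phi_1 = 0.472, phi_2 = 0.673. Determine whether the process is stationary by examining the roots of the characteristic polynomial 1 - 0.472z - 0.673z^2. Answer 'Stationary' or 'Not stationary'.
\text{Not stationary}

The AR(p) characteristic polynomial is P(z) = 1 - 0.472z - 0.673z^2.
Stationarity requires all roots to lie outside the unit circle, i.e. |z| > 1 for every root.
Set 1 + (-0.472) z + (-0.673) z^2 = 0, i.e. a z^2 + b z + c = 0 with a = -0.673, b = -0.472, c = 1.
Discriminant D = b^2 - 4ac = (-0.472)^2 - 4*(-0.673)*1 = 0.222784 - (-2.692) = 2.914784.
D >= 0, so the roots are real: z = (-b +/- sqrt(D)) / (2a) = (0.472 +/- 1.707274) / (-1.346).
  z_1 = (0.472 + 1.707274) / (-1.346) = -1.6191,   |z_1| = 1.6191.
  z_2 = (0.472 - 1.707274) / (-1.346) = 0.9177,   |z_2| = 0.9177.
Moduli of all roots: 1.6191, 0.9177.
All moduli strictly greater than 1? No.
Verdict: Not stationary.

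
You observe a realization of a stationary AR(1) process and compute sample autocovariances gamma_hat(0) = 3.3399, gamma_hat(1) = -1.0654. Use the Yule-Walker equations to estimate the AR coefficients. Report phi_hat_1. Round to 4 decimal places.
\hat\phi_{1} = -0.3190

The Yule-Walker equations for an AR(p) process read, in matrix form,
  Gamma_p phi = r_p,   with   (Gamma_p)_{ij} = gamma(|i - j|),
                       (r_p)_i = gamma(i),   i,j = 1..p.
Substitute the sample gammas (Toeplitz matrix and right-hand side of size 1):
  Gamma_p = [[3.3399]]
  r_p     = [-1.0654]
With p = 1 this is the single equation gamma(0) phi_1 = gamma(1):
  phi_hat_1 = gamma(1) / gamma(0) = -1.0654 / 3.3399 = -0.3190.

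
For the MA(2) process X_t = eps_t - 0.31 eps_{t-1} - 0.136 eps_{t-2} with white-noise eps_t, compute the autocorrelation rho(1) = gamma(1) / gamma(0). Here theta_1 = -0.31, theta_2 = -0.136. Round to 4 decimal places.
\rho(1) = -0.2403

For an MA(q) process with theta_0 = 1, the autocovariance is
  gamma(k) = sigma^2 * sum_{i=0..q-k} theta_i * theta_{i+k},
and rho(k) = gamma(k) / gamma(0). Sigma^2 cancels.
  numerator   = (1)*(-0.31) + (-0.31)*(-0.136) = -0.26784.
  denominator = (1)^2 + (-0.31)^2 + (-0.136)^2 = 1.114596.
  rho(1) = -0.26784 / 1.114596 = -0.2403.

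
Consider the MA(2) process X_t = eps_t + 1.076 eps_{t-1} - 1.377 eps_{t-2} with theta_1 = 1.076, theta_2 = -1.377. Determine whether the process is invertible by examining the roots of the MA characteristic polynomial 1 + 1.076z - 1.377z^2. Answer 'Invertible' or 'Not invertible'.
\text{Not invertible}

The MA(q) characteristic polynomial is P(z) = 1 + 1.076z - 1.377z^2.
Invertibility requires all roots to lie outside the unit circle, i.e. |z| > 1 for every root.
Set 1 + (1.076) z + (-1.377) z^2 = 0, i.e. a z^2 + b z + c = 0 with a = -1.377, b = 1.076, c = 1.
Discriminant D = b^2 - 4ac = (1.076)^2 - 4*(-1.377)*1 = 1.157776 - (-5.508) = 6.665776.
D >= 0, so the roots are real: z = (-b +/- sqrt(D)) / (2a) = (-1.076 +/- 2.581816) / (-2.754).
  z_1 = (-1.076 + 2.581816) / (-2.754) = -0.5468,   |z_1| = 0.5468.
  z_2 = (-1.076 - 2.581816) / (-2.754) = 1.3282,   |z_2| = 1.3282.
Moduli of all roots: 0.5468, 1.3282.
All moduli strictly greater than 1? No.
Verdict: Not invertible.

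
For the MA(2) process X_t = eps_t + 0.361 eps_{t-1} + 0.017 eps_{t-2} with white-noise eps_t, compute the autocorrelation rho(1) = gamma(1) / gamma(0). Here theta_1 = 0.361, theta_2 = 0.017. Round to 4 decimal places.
\rho(1) = 0.3247

For an MA(q) process with theta_0 = 1, the autocovariance is
  gamma(k) = sigma^2 * sum_{i=0..q-k} theta_i * theta_{i+k},
and rho(k) = gamma(k) / gamma(0). Sigma^2 cancels.
  numerator   = (1)*(0.361) + (0.361)*(0.017) = 0.367137.
  denominator = (1)^2 + (0.361)^2 + (0.017)^2 = 1.13061.
  rho(1) = 0.367137 / 1.13061 = 0.3247.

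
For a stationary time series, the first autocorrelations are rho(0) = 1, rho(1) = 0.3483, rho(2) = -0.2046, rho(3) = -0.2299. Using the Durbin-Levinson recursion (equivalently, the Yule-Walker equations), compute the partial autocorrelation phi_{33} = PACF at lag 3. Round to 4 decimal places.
\phi_{33} = -0.0040

The PACF at lag k is phi_{kk}, the last component of the solution
to the Yule-Walker system G_k phi = r_k where
  (G_k)_{ij} = rho(|i - j|), (r_k)_i = rho(i), i,j = 1..k.
Equivalently, Durbin-Levinson gives phi_{kk} iteratively:
  phi_{11} = rho(1)
  phi_{kk} = [rho(k) - sum_{j=1..k-1} phi_{k-1,j} rho(k-j)]
            / [1 - sum_{j=1..k-1} phi_{k-1,j} rho(j)],
  phi_{k,j} = phi_{k-1,j} - phi_{kk} phi_{k-1,k-j},  j = 1..k-1.
Step k = 1:
  phi_11 = rho(1) = 0.3483.
Step k = 2:
  phi_22 = [rho(2) - phi_11 rho(1)] / [1 - phi_11 rho(1)] = [-0.2046 - (0.3483)(0.3483)] / [1 - (0.3483)(0.3483)]
         = -0.32591289 / 0.87868711 = -0.370909.
  Update: phi_21 = phi_11 - phi_22 phi_11 = 0.3483 - (-0.370909)(0.3483) = 0.477488.
Step k = 3:
  phi_33 = [rho(3) - phi_21 rho(2) - phi_22 rho(1)] / [1 - phi_21 rho(1) - phi_22 rho(2)]
    numerator   = -0.2299 - (0.477488)(-0.2046) - (-0.370909)(0.3483) = -0.00301846
    denominator = 1 - (0.477488)(0.3483) - (-0.370909)(-0.2046) = 0.75780311
  phi_33 = -0.00301846 / 0.75780311 = -0.004.
Therefore phi_{33} = -0.0040.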